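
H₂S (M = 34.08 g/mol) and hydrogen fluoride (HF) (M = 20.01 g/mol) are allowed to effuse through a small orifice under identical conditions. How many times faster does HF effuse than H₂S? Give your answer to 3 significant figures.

By Graham's law, rate_HF/rate_H₂S = √(M_H₂S/M_HF) = √(34.08/20.01) = √1.703 = 1.31.

1.31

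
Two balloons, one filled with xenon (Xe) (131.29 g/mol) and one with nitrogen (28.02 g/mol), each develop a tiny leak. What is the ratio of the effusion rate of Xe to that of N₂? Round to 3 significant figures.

0.462

By Graham's law, rate_Xe/rate_N₂ = √(M_N₂/M_Xe) = √(28.02/131.29) = √0.2134 = 0.462.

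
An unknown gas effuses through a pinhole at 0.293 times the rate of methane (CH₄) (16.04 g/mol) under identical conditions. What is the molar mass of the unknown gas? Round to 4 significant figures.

Graham's law gives rate_X/rate_CH₄ = √(M_CH₄/M_X).
0.293 = √(16.04/M_X)
M_X = 16.04 / 0.293² = 16.04 / 0.08585 = 186.8 g/mol

186.8 g/mol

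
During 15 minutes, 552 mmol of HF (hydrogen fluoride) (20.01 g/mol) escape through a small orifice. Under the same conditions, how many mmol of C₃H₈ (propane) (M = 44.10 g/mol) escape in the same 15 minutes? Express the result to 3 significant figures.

372 mmol

From Graham's law, rate_C₃H₈/rate_HF = √(M_HF/M_C₃H₈) = √(20.01/44.10) = √0.4537 = 0.6736.
So the amount for C₃H₈ is 552 × 0.6736 = 372 mmol.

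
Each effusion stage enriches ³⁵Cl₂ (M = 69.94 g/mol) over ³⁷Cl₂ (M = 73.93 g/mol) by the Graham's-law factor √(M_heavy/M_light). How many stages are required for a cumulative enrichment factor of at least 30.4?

124

Per stage α = (73.93/69.94)^(1/2) = 1.05705^0.5, giving ln α = 0.02774.
Need α^N ≥ 30.4 ⇒ N ≥ ln(30.4) / ln α = 3.414 / 0.02774 = 123.09.
So at least 124 stages are needed.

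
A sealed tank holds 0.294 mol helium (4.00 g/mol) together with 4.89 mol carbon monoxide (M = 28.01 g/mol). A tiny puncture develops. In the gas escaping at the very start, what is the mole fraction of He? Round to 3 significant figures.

0.137

Each component's effusion rate ∝ (its partial pressure)·(1/√M) ∝ n_i/√M_i.
x_He(eff) = (n_He/√M_He) / (n_He/√M_He + n_CO/√M_CO)
= (0.294/√4.00) / (0.294/√4.00 + 4.89/√28.01) = 0.1470/(0.1470 + 0.9240) = 0.137.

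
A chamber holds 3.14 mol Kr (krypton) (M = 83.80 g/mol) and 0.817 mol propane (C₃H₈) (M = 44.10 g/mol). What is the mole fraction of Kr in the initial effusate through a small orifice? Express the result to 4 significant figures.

Effusion rate of each component ∝ n_i/√M_i (partial pressure × 1/√M).
x_Kr(eff) = (n_Kr/√M_Kr) / (n_Kr/√M_Kr + n_C₃H₈/√M_C₃H₈)
= (3.14/√83.80) / (3.14/√83.80 + 0.817/√44.10) = 0.3430/(0.3430 + 0.1230) = 0.7360.

0.7360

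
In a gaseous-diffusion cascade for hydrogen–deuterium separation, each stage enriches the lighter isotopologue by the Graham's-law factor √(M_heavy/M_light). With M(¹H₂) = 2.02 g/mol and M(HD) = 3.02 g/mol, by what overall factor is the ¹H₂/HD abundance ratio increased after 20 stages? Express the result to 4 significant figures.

After 20 stages the ratio has grown by (√(3.02/2.02))^20 = (3.02/2.02)^(20/2).
= 1.49505^10 = 55.79.

55.79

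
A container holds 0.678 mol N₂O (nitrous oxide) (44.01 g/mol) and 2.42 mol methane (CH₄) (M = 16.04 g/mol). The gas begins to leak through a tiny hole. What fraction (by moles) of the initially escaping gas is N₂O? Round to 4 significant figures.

The effusion rate of species i is ∝ p_i/√M_i ∝ n_i/√M_i.
So x_N₂O in the escaping gas = (n_N₂O/√M_N₂O) / Σ(n_i/√M_i)
= (0.678/√44.01) / (0.678/√44.01 + 2.42/√16.04) = 0.1022/(0.1022 + 0.6042) = 0.1447.

0.1447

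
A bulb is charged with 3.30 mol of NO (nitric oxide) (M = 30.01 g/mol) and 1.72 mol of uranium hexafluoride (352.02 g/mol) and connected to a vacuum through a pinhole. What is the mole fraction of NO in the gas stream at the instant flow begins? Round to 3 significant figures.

The effusion rate of species i is ∝ p_i/√M_i ∝ n_i/√M_i.
x_NO(eff) = (n_NO/√M_NO) / (n_NO/√M_NO + n_UF₆/√M_UF₆)
= (3.30/√30.01) / (3.30/√30.01 + 1.72/√352.02) = 0.6024/(0.6024 + 0.09167) = 0.868.

0.868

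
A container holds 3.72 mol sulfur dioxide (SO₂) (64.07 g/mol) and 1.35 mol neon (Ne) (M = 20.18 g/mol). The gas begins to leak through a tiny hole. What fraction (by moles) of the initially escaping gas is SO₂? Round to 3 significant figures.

0.607

Rate_i ∝ x_i/√M_i (Graham's law weighted by mole fraction), so the effusate composition follows n_i/√M_i.
x_SO₂(eff) = (n_SO₂/√M_SO₂) / (n_SO₂/√M_SO₂ + n_Ne/√M_Ne)
= (3.72/√64.07) / (3.72/√64.07 + 1.35/√20.18) = 0.4647/(0.4647 + 0.3005) = 0.607.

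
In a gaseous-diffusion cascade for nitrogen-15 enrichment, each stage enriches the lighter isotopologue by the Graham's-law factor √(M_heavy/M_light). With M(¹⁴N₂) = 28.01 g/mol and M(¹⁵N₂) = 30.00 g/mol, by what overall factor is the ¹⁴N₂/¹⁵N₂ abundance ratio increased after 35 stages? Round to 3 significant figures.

3.32

The single-stage factor is √(M_heavy/M_light), so 35 stages give [√(30.00/28.01)]^35 = (30.00/28.01)^(35/2).
= 1.07105^(35/2) = 3.32.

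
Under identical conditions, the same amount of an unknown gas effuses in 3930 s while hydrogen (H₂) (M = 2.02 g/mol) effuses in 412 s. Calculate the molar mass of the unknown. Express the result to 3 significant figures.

Graham's law gives t_X/t_H₂ = √(M_X/M_H₂).
3930/412 = 9.539 = √(M_X/2.02)
M_X = 2.02 × 9.539² = 2.02 × 90.99 = 184 g/mol

184 g/mol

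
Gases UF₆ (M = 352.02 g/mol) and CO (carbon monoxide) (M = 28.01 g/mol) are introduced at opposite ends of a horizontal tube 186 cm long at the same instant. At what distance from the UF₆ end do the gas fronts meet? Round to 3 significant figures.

40.9 cm

In equal time, each gas travels a distance ∝ its rate ∝ 1/√M, so d_UF₆/d_CO = √(M_CO/M_UF₆) = √(28.01/352.02) = 0.2821.
With d_UF₆ + d_CO = 186 cm, d_CO = 186/(1 + 0.2821) = 145.1 cm.
d_UF₆ = 186 − 145.1 = 40.9 cm.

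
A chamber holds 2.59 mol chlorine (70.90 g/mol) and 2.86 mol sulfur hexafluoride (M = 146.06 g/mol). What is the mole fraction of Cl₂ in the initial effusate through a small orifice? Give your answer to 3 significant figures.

0.565

Rate_i ∝ x_i/√M_i (Graham's law weighted by mole fraction), so the effusate composition follows n_i/√M_i.
So x_Cl₂ in the escaping gas = (n_Cl₂/√M_Cl₂) / Σ(n_i/√M_i)
= (2.59/√70.90) / (2.59/√70.90 + 2.86/√146.06) = 0.3076/(0.3076 + 0.2366) = 0.565.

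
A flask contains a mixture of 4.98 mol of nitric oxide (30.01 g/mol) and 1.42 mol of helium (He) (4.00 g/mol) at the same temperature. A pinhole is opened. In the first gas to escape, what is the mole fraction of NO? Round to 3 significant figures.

The effusion rate of species i is ∝ p_i/√M_i ∝ n_i/√M_i.
x_NO(eff) = (n_NO/√M_NO) / (n_NO/√M_NO + n_He/√M_He)
= (4.98/√30.01) / (4.98/√30.01 + 1.42/√4.00) = 0.9091/(0.9091 + 0.7100) = 0.561.

0.561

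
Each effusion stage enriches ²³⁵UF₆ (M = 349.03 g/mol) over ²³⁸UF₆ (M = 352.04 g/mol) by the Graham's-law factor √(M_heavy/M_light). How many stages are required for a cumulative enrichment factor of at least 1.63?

114

Single-stage factor α = √(352.04/349.03), so ln α = ½ ln(1.00862) = 0.004293.
Need α^N ≥ 1.63 ⇒ N ≥ ln(1.63) / ln α = 0.4886 / 0.004293 = 113.80.
Rounding up, N = 114 stages.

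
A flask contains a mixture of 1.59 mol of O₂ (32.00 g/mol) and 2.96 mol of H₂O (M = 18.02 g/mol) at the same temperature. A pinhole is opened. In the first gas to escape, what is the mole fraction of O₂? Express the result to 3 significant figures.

0.287

Effusion rate of each component ∝ n_i/√M_i (partial pressure × 1/√M).
So x_O₂ in the escaping gas = (n_O₂/√M_O₂) / Σ(n_i/√M_i)
= (1.59/√32.00) / (1.59/√32.00 + 2.96/√18.02) = 0.2811/(0.2811 + 0.6973) = 0.287.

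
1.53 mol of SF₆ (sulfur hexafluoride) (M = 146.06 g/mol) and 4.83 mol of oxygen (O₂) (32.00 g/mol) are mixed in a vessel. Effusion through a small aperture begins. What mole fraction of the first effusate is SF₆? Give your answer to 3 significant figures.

0.129

The effusion rate of species i is ∝ p_i/√M_i ∝ n_i/√M_i.
So x_SF₆ in the escaping gas = (n_SF₆/√M_SF₆) / Σ(n_i/√M_i)
= (1.53/√146.06) / (1.53/√146.06 + 4.83/√32.00) = 0.1266/(0.1266 + 0.8538) = 0.129.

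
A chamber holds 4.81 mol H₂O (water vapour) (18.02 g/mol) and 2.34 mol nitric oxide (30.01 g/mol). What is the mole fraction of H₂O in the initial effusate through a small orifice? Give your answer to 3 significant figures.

Each component's effusion rate ∝ (its partial pressure)·(1/√M) ∝ n_i/√M_i.
x_H₂O(eff) = (n_H₂O/√M_H₂O) / (n_H₂O/√M_H₂O + n_NO/√M_NO)
= (4.81/√18.02) / (4.81/√18.02 + 2.34/√30.01) = 1.133/(1.133 + 0.4272) = 0.726.

0.726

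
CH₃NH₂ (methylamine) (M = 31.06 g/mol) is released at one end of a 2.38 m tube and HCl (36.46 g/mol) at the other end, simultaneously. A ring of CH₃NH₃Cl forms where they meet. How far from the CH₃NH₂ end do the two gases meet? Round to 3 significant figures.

In equal time, each gas travels a distance ∝ its rate ∝ 1/√M, so d_CH₃NH₂/d_HCl = √(M_HCl/M_CH₃NH₂) = √(36.46/31.06) = 1.083.
With d_CH₃NH₂ + d_HCl = 2.38 m, d_HCl = 2.38/(1 + 1.083) = 1.142 m.
d_CH₃NH₂ = 2.38 − 1.142 = 1.24 m.

1.24 m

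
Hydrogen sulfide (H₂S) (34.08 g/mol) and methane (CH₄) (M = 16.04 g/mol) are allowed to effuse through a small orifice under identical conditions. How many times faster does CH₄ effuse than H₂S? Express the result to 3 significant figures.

From Graham's law, rate_CH₄/rate_H₂S = √(M_H₂S/M_CH₄) = √(34.08/16.04) = √2.125 = 1.46.

1.46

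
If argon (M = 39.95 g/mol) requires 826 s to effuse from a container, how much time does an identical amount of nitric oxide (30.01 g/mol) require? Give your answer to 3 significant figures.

716 s

Since effusion rate ∝ 1/√M, t_NO/t_Ar = √(M_NO/M_Ar) = √(30.01/39.95) = √0.7512 = 0.8667.
So the time for NO is 826 × 0.8667 = 716 s.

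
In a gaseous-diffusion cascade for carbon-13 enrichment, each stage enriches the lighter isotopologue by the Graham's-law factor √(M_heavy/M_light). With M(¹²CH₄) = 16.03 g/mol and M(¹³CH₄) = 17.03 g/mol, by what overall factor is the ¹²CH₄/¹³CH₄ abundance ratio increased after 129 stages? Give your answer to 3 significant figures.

49.6

After 129 stages the ratio has grown by (√(17.03/16.03))^129 = (17.03/16.03)^(129/2).
= 1.06238^(129/2) = 49.6.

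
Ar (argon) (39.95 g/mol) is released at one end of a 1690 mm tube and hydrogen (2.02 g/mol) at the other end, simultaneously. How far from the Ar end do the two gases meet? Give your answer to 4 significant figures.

The fronts meet when d_Ar + d_H₂ = L with d_Ar/d_H₂ = √(M_H₂/M_Ar) (Graham's law). Here √(M_H₂/M_Ar) = √(2.02/39.95) = 0.2249.
With d_Ar + d_H₂ = 1690 mm, d_H₂ = 1690/(1 + 0.2249) = 1380 mm.
d_Ar = 1690 − 1380 = 310.3 mm.

310.3 mm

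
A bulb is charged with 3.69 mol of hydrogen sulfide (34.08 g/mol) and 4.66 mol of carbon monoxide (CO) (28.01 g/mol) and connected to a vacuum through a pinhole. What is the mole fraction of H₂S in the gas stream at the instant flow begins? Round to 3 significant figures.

Rate_i ∝ x_i/√M_i (Graham's law weighted by mole fraction), so the effusate composition follows n_i/√M_i.
Mole fraction of H₂S in the effusate = (n_H₂S/√M_H₂S) / (n_H₂S/√M_H₂S + n_CO/√M_CO)
= (3.69/√34.08) / (3.69/√34.08 + 4.66/√28.01) = 0.6321/(0.6321 + 0.8805) = 0.418.

0.418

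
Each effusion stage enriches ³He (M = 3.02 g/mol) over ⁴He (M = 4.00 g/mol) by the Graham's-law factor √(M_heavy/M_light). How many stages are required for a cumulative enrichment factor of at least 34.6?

26

Single-stage factor α = √(4.00/3.02), so ln α = ½ ln(1.32450) = 0.1405.
Need α^N ≥ 34.6 ⇒ N ≥ ln(34.6) / ln α = 3.544 / 0.1405 = 25.22.
So at least 26 stages are needed.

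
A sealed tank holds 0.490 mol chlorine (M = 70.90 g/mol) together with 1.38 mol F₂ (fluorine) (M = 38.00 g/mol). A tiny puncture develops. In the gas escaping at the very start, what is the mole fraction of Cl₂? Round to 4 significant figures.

0.2063

Each component's effusion rate ∝ (its partial pressure)·(1/√M) ∝ n_i/√M_i.
Mole fraction of Cl₂ in the effusate = (n_Cl₂/√M_Cl₂) / (n_Cl₂/√M_Cl₂ + n_F₂/√M_F₂)
= (0.490/√70.90) / (0.490/√70.90 + 1.38/√38.00) = 0.05819/(0.05819 + 0.2239) = 0.2063.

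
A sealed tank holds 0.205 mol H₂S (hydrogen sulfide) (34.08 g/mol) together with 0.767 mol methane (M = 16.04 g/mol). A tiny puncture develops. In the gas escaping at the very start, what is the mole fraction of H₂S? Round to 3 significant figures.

The effusion rate of species i is ∝ p_i/√M_i ∝ n_i/√M_i.
So x_H₂S in the escaping gas = (n_H₂S/√M_H₂S) / Σ(n_i/√M_i)
= (0.205/√34.08) / (0.205/√34.08 + 0.767/√16.04) = 0.03512/(0.03512 + 0.1915) = 0.155.

0.155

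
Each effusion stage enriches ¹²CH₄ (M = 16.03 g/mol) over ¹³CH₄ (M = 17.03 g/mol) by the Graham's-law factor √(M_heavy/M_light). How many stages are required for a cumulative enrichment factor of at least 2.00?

Per stage α = (17.03/16.03)^(1/2) = 1.06238^0.5, giving ln α = 0.03026.
Need α^N ≥ 2.00 ⇒ N ≥ ln(2.00) / ln α = 0.6931 / 0.03026 = 22.91.
Rounding up, N = 23 stages.

23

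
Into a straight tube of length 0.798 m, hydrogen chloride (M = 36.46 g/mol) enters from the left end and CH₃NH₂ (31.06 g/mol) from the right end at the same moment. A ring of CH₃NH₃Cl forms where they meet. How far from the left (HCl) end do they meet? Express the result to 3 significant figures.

0.383 m

The fronts meet when d_HCl + d_CH₃NH₂ = L with d_HCl/d_CH₃NH₂ = √(M_CH₃NH₂/M_HCl) (Graham's law). Here √(M_CH₃NH₂/M_HCl) = √(31.06/36.46) = 0.9230.
With d_HCl + d_CH₃NH₂ = 0.798 m, d_CH₃NH₂ = 0.798/(1 + 0.9230) = 0.4150 m.
d_HCl = 0.798 − 0.4150 = 0.383 m.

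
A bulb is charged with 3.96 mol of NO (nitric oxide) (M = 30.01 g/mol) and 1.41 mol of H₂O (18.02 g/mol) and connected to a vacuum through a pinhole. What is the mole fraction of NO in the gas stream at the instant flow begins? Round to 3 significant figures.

0.685

Effusion rate of each component ∝ n_i/√M_i (partial pressure × 1/√M).
So x_NO in the escaping gas = (n_NO/√M_NO) / Σ(n_i/√M_i)
= (3.96/√30.01) / (3.96/√30.01 + 1.41/√18.02) = 0.7229/(0.7229 + 0.3322) = 0.685.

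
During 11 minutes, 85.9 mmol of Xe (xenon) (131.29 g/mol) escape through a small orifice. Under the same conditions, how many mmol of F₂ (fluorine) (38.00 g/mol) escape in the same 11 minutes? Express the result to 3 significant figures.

Graham's law gives rate_F₂/rate_Xe = √(M_Xe/M_F₂) = √(131.29/38.00) = √3.455 = 1.859.
So the amount for F₂ is 85.9 × 1.859 = 160 mmol.

160 mmol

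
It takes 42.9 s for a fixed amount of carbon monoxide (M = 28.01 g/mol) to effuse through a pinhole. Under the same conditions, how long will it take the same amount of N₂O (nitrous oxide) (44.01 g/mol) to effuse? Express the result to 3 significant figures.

Graham's law gives t_N₂O/t_CO = √(M_N₂O/M_CO) = √(44.01/28.01) = √1.571 = 1.253.
So the time for N₂O is 42.9 × 1.253 = 53.8 s.

53.8 s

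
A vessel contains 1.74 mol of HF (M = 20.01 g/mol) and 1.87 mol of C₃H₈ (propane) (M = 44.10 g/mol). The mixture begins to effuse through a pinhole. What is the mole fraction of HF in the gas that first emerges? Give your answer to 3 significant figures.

Effusion rate of each component ∝ n_i/√M_i (partial pressure × 1/√M).
So x_HF in the escaping gas = (n_HF/√M_HF) / Σ(n_i/√M_i)
= (1.74/√20.01) / (1.74/√20.01 + 1.87/√44.10) = 0.3890/(0.3890 + 0.2816) = 0.580.

0.580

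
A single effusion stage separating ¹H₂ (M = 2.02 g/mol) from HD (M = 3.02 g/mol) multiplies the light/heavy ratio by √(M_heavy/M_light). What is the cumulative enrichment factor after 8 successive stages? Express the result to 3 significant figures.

The single-stage factor is √(M_heavy/M_light), so 8 stages give [√(3.02/2.02)]^8 = (3.02/2.02)^(8/2).
= 1.49505^4 = 5.00.

5.00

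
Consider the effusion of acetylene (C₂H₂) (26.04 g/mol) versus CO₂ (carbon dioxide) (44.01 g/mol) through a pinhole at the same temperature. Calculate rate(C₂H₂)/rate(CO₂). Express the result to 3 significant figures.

1.30

By Graham's law, rate_C₂H₂/rate_CO₂ = √(M_CO₂/M_C₂H₂) = √(44.01/26.04) = √1.690 = 1.30.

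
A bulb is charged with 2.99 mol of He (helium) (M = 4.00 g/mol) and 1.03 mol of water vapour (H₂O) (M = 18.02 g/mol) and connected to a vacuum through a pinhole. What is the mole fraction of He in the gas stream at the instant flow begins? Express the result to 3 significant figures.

Effusion rate of each component ∝ n_i/√M_i (partial pressure × 1/√M).
x_He(eff) = (n_He/√M_He) / (n_He/√M_He + n_H₂O/√M_H₂O)
= (2.99/√4.00) / (2.99/√4.00 + 1.03/√18.02) = 1.495/(1.495 + 0.2426) = 0.860.

0.860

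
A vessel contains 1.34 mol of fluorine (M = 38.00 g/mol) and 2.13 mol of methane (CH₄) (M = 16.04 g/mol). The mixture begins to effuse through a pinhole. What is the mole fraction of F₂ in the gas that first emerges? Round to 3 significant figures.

0.290

The effusion rate of species i is ∝ p_i/√M_i ∝ n_i/√M_i.
x_F₂(eff) = (n_F₂/√M_F₂) / (n_F₂/√M_F₂ + n_CH₄/√M_CH₄)
= (1.34/√38.00) / (1.34/√38.00 + 2.13/√16.04) = 0.2174/(0.2174 + 0.5318) = 0.290.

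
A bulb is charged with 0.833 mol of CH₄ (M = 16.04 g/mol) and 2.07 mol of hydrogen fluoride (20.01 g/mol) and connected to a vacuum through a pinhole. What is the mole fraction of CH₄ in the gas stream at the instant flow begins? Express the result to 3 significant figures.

The effusion rate of species i is ∝ p_i/√M_i ∝ n_i/√M_i.
Mole fraction of CH₄ in the effusate = (n_CH₄/√M_CH₄) / (n_CH₄/√M_CH₄ + n_HF/√M_HF)
= (0.833/√16.04) / (0.833/√16.04 + 2.07/√20.01) = 0.2080/(0.2080 + 0.4628) = 0.310.

0.310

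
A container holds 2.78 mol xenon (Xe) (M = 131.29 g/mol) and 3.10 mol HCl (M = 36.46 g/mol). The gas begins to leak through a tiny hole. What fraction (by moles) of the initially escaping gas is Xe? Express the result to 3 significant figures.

0.321

The effusion rate of species i is ∝ p_i/√M_i ∝ n_i/√M_i.
x_Xe(eff) = (n_Xe/√M_Xe) / (n_Xe/√M_Xe + n_HCl/√M_HCl)
= (2.78/√131.29) / (2.78/√131.29 + 3.10/√36.46) = 0.2426/(0.2426 + 0.5134) = 0.321.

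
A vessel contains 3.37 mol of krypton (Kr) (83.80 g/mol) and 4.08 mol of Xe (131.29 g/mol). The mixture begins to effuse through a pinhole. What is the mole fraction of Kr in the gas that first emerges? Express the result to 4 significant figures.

0.5083

Rate_i ∝ x_i/√M_i (Graham's law weighted by mole fraction), so the effusate composition follows n_i/√M_i.
So x_Kr in the escaping gas = (n_Kr/√M_Kr) / Σ(n_i/√M_i)
= (3.37/√83.80) / (3.37/√83.80 + 4.08/√131.29) = 0.3681/(0.3681 + 0.3561) = 0.5083.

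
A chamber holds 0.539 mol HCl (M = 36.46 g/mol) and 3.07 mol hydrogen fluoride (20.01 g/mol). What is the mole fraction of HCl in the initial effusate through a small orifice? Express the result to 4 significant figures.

Effusion rate of each component ∝ n_i/√M_i (partial pressure × 1/√M).
So x_HCl in the escaping gas = (n_HCl/√M_HCl) / Σ(n_i/√M_i)
= (0.539/√36.46) / (0.539/√36.46 + 3.07/√20.01) = 0.08926/(0.08926 + 0.6863) = 0.1151.

0.1151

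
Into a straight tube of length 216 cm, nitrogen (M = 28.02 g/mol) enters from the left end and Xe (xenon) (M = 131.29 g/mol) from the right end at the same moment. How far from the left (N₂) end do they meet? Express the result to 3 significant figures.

The fronts meet when d_N₂ + d_Xe = L with d_N₂/d_Xe = √(M_Xe/M_N₂) (Graham's law). Here √(M_Xe/M_N₂) = √(131.29/28.02) = 2.165.
With d_N₂ + d_Xe = 216 cm, d_Xe = 216/(1 + 2.165) = 68.25 cm.
d_N₂ = 216 − 68.25 = 148 cm.

148 cm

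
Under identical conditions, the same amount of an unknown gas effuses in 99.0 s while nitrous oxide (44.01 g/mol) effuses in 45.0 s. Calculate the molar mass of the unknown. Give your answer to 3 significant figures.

213 g/mol

Since effusion rate ∝ 1/√M, t_X/t_N₂O = √(M_X/M_N₂O).
99.0/45.0 = 2.200 = √(M_X/44.01)
M_X = 44.01 × 2.200² = 44.01 × 4.840 = 213 g/mol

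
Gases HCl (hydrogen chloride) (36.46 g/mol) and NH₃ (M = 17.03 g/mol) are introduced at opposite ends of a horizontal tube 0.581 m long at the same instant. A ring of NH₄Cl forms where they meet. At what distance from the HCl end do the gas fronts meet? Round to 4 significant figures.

0.2359 m

In equal time, each gas travels a distance ∝ its rate ∝ 1/√M, so d_HCl/d_NH₃ = √(M_NH₃/M_HCl) = √(17.03/36.46) = 0.6834.
With d_HCl + d_NH₃ = 0.581 m, d_NH₃ = 0.581/(1 + 0.6834) = 0.3451 m.
d_HCl = 0.581 − 0.3451 = 0.2359 m.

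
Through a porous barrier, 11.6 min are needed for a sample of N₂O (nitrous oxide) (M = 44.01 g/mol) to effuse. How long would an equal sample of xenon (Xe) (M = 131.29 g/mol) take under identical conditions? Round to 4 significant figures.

20.04 min

Using Graham's law: t_Xe/t_N₂O = √(M_Xe/M_N₂O) = √(131.29/44.01) = √2.983 = 1.727.
So the time for Xe is 11.6 × 1.727 = 20.04 min.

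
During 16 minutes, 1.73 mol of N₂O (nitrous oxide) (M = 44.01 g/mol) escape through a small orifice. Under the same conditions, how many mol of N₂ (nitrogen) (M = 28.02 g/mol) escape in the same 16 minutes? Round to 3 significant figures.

2.17 mol

Using Graham's law: rate_N₂/rate_N₂O = √(M_N₂O/M_N₂) = √(44.01/28.02) = √1.571 = 1.253.
So the amount for N₂ is 1.73 × 1.253 = 2.17 mol.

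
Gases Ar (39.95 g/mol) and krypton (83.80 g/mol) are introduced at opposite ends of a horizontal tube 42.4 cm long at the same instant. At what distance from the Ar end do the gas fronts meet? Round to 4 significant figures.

Graham's law gives d_Ar/d_Kr = rate_Ar/rate_Kr = √(M_Kr/M_Ar) = √(83.80/39.95) = 1.448.
With d_Ar + d_Kr = 42.4 cm, d_Kr = 42.4/(1 + 1.448) = 17.32 cm.
d_Ar = 42.4 − 17.32 = 25.08 cm.

25.08 cm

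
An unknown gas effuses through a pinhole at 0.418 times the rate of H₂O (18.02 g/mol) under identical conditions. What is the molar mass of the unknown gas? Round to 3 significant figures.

Since effusion rate ∝ 1/√M, rate_X/rate_H₂O = √(M_H₂O/M_X).
0.418 = √(18.02/M_X)
M_X = 18.02 / 0.418² = 18.02 / 0.1747 = 103 g/mol

103 g/mol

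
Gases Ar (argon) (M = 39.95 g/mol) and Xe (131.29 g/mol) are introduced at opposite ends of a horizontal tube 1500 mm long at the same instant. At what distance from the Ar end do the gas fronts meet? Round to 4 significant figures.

The fronts meet when d_Ar + d_Xe = L with d_Ar/d_Xe = √(M_Xe/M_Ar) (Graham's law). Here √(M_Xe/M_Ar) = √(131.29/39.95) = 1.813.
With d_Ar + d_Xe = 1500 mm, d_Xe = 1500/(1 + 1.813) = 533.3 mm.
d_Ar = 1500 − 533.3 = 966.7 mm.

966.7 mm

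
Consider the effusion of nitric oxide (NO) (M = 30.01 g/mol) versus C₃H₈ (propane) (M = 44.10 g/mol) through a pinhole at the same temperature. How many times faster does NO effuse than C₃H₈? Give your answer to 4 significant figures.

By Graham's law, rate_NO/rate_C₃H₈ = √(M_C₃H₈/M_NO) = √(44.10/30.01) = √1.470 = 1.212.

1.212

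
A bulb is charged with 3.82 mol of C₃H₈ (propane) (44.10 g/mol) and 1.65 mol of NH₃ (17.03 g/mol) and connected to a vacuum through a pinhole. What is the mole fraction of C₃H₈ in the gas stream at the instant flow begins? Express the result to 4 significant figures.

Rate_i ∝ x_i/√M_i (Graham's law weighted by mole fraction), so the effusate composition follows n_i/√M_i.
x_C₃H₈(eff) = (n_C₃H₈/√M_C₃H₈) / (n_C₃H₈/√M_C₃H₈ + n_NH₃/√M_NH₃)
= (3.82/√44.10) / (3.82/√44.10 + 1.65/√17.03) = 0.5752/(0.5752 + 0.3998) = 0.5899.

0.5899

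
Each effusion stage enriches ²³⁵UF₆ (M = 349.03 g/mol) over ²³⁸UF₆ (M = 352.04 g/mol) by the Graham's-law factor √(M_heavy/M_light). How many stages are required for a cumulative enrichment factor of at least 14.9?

With α = √(352.04/349.03) per stage, ln α = ½ ln(1.00862) = 0.004293.
Need α^N ≥ 14.9 ⇒ N ≥ ln(14.9) / ln α = 2.701 / 0.004293 = 629.18.
So at least 630 stages are needed.

630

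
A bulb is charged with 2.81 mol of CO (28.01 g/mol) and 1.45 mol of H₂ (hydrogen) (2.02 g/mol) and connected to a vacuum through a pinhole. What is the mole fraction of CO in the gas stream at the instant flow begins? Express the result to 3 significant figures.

0.342

Rate_i ∝ x_i/√M_i (Graham's law weighted by mole fraction), so the effusate composition follows n_i/√M_i.
Mole fraction of CO in the effusate = (n_CO/√M_CO) / (n_CO/√M_CO + n_H₂/√M_H₂)
= (2.81/√28.01) / (2.81/√28.01 + 1.45/√2.02) = 0.5309/(0.5309 + 1.020) = 0.342.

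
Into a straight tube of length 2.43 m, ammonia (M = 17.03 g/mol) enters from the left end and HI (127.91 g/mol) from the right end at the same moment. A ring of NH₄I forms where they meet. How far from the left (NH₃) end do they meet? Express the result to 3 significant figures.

The fronts meet when d_NH₃ + d_HI = L with d_NH₃/d_HI = √(M_HI/M_NH₃) (Graham's law). Here √(M_HI/M_NH₃) = √(127.91/17.03) = 2.741.
With d_NH₃ + d_HI = 2.43 m, d_HI = 2.43/(1 + 2.741) = 0.6496 m.
d_NH₃ = 2.43 − 0.6496 = 1.78 m.

1.78 m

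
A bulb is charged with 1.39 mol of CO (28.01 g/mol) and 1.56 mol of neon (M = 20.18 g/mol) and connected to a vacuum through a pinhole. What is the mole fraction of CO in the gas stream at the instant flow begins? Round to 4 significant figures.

Effusion rate of each component ∝ n_i/√M_i (partial pressure × 1/√M).
x_CO(eff) = (n_CO/√M_CO) / (n_CO/√M_CO + n_Ne/√M_Ne)
= (1.39/√28.01) / (1.39/√28.01 + 1.56/√20.18) = 0.2626/(0.2626 + 0.3473) = 0.4306.

0.4306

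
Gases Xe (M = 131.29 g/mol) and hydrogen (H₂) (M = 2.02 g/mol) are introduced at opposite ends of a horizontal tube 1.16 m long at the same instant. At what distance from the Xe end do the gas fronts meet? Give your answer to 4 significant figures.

Graham's law gives d_Xe/d_H₂ = rate_Xe/rate_H₂ = √(M_H₂/M_Xe) = √(2.02/131.29) = 0.1240.
With d_Xe + d_H₂ = 1.16 m, d_H₂ = 1.16/(1 + 0.1240) = 1.032 m.
d_Xe = 1.16 − 1.032 = 0.1280 m.

0.1280 m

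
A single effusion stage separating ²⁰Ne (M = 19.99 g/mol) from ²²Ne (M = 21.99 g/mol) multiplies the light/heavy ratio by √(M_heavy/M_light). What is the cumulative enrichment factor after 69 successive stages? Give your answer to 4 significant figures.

After 69 stages the ratio has grown by (√(21.99/19.99))^69 = (21.99/19.99)^(69/2).
= 1.10005^(69/2) = 26.84.

26.84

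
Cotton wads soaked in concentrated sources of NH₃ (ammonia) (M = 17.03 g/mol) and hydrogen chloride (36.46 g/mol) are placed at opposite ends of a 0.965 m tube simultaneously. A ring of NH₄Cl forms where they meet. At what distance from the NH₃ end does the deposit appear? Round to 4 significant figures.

Distances travelled in equal time are proportional to diffusion rates, so d_NH₃/d_HCl = √(M_HCl/M_NH₃) = √(36.46/17.03) = 1.463.
With d_NH₃ + d_HCl = 0.965 m, d_HCl = 0.965/(1 + 1.463) = 0.3918 m.
d_NH₃ = 0.965 − 0.3918 = 0.5732 m.

0.5732 m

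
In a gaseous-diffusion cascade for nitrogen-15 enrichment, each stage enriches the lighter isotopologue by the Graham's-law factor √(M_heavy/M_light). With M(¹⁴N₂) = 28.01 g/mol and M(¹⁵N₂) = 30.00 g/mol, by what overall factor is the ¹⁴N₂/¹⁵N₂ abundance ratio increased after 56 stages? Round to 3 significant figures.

6.83

Overall factor = α^56 with α = √(30.00/28.01), i.e. (30.00/28.01)^(56/2).
= 1.07105^28 = 6.83.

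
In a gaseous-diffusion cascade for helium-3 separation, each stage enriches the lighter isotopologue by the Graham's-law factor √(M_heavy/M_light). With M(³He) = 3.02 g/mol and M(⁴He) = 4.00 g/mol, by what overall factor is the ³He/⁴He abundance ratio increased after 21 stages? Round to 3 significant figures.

19.1

Overall factor = α^21 with α = √(4.00/3.02), i.e. (4.00/3.02)^(21/2).
= 1.32450^(21/2) = 19.1.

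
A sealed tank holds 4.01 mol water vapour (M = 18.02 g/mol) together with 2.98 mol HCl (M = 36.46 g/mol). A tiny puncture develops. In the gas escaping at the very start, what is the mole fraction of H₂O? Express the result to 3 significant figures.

Effusion rate of each component ∝ n_i/√M_i (partial pressure × 1/√M).
x_H₂O(eff) = (n_H₂O/√M_H₂O) / (n_H₂O/√M_H₂O + n_HCl/√M_HCl)
= (4.01/√18.02) / (4.01/√18.02 + 2.98/√36.46) = 0.9446/(0.9446 + 0.4935) = 0.657.

0.657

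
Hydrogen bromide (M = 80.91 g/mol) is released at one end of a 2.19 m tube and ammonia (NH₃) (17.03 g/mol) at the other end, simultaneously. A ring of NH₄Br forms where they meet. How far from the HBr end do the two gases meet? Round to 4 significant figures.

Graham's law gives d_HBr/d_NH₃ = rate_HBr/rate_NH₃ = √(M_NH₃/M_HBr) = √(17.03/80.91) = 0.4588.
With d_HBr + d_NH₃ = 2.19 m, d_NH₃ = 2.19/(1 + 0.4588) = 1.501 m.
d_HBr = 2.19 − 1.501 = 0.6887 m.

0.6887 m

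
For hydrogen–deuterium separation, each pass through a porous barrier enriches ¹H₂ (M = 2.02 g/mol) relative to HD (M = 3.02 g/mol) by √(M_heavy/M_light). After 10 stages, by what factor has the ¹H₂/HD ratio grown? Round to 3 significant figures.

Each stage multiplies the ratio by α = √(3.02/2.02), so after 10 stages the overall factor is α^10 = (3.02/2.02)^(10/2).
= 1.49505^5 = 7.47.

7.47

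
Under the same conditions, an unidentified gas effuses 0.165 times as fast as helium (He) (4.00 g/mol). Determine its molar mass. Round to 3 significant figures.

147 g/mol

Using Graham's law: rate_X/rate_He = √(M_He/M_X).
0.165 = √(4.00/M_X)
M_X = 4.00 / 0.165² = 4.00 / 0.02723 = 147 g/mol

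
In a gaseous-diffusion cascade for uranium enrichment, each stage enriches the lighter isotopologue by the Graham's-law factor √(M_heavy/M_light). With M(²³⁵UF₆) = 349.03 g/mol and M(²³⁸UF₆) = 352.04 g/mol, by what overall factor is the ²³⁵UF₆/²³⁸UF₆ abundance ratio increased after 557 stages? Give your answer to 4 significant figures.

The single-stage factor is √(M_heavy/M_light), so 557 stages give [√(352.04/349.03)]^557 = (352.04/349.03)^(557/2).
= 1.00862^(557/2) = 10.93.

10.93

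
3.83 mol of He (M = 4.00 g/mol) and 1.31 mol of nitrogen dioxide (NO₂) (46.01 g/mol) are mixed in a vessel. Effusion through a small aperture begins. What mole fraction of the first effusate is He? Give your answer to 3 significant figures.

0.908

The effusion rate of species i is ∝ p_i/√M_i ∝ n_i/√M_i.
x_He(eff) = (n_He/√M_He) / (n_He/√M_He + n_NO₂/√M_NO₂)
= (3.83/√4.00) / (3.83/√4.00 + 1.31/√46.01) = 1.915/(1.915 + 0.1931) = 0.908.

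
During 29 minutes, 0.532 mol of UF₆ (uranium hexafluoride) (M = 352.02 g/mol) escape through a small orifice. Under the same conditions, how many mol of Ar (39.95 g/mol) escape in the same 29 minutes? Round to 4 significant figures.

1.579 mol

By Graham's law, rate_Ar/rate_UF₆ = √(M_UF₆/M_Ar) = √(352.02/39.95) = √8.812 = 2.968.
So the amount for Ar is 0.532 × 2.968 = 1.579 mol.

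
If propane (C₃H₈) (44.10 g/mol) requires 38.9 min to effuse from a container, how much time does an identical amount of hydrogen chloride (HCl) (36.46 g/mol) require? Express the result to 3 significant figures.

35.4 min

By Graham's law, t_HCl/t_C₃H₈ = √(M_HCl/M_C₃H₈) = √(36.46/44.10) = √0.8268 = 0.9093.
So the time for HCl is 38.9 × 0.9093 = 35.4 min.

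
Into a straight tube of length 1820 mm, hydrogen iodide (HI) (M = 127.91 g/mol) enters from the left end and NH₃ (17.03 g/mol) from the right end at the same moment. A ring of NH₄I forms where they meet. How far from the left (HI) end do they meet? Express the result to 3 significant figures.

487 mm

In equal time, each gas travels a distance ∝ its rate ∝ 1/√M, so d_HI/d_NH₃ = √(M_NH₃/M_HI) = √(17.03/127.91) = 0.3649.
With d_HI + d_NH₃ = 1820 mm, d_NH₃ = 1820/(1 + 0.3649) = 1333 mm.
d_HI = 1820 − 1333 = 487 mm.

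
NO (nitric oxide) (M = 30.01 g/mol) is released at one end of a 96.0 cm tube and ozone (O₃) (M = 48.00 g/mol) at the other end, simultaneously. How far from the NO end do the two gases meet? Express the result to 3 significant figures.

Distances travelled in equal time are proportional to diffusion rates, so d_NO/d_O₃ = √(M_O₃/M_NO) = √(48.00/30.01) = 1.265.
With d_NO + d_O₃ = 96.0 cm, d_O₃ = 96.0/(1 + 1.265) = 42.39 cm.
d_NO = 96.0 − 42.39 = 53.6 cm.

53.6 cm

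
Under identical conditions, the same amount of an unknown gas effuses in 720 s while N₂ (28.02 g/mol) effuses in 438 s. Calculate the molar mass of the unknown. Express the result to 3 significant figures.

75.7 g/mol

Graham's law gives t_X/t_N₂ = √(M_X/M_N₂).
720/438 = 1.644 = √(M_X/28.02)
M_X = 28.02 × 1.644² = 28.02 × 2.702 = 75.7 g/mol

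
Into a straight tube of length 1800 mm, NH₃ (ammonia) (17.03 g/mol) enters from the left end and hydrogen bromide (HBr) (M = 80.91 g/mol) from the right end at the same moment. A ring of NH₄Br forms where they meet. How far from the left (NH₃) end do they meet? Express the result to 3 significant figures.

In equal time, each gas travels a distance ∝ its rate ∝ 1/√M, so d_NH₃/d_HBr = √(M_HBr/M_NH₃) = √(80.91/17.03) = 2.180.
With d_NH₃ + d_HBr = 1800 mm, d_HBr = 1800/(1 + 2.180) = 566.1 mm.
d_NH₃ = 1800 − 566.1 = 1230 mm.

1230 mm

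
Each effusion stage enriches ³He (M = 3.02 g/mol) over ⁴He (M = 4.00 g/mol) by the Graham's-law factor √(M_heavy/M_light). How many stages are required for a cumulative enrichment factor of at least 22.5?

With α = √(4.00/3.02) per stage, ln α = ½ ln(1.32450) = 0.1405.
Need α^N ≥ 22.5 ⇒ N ≥ ln(22.5) / ln α = 3.114 / 0.1405 = 22.16.
Minimum whole number of stages: N = 23.

23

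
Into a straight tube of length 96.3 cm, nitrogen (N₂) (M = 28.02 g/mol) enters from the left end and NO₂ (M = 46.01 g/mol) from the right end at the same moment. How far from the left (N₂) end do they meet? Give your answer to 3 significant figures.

54.1 cm

The fronts meet when d_N₂ + d_NO₂ = L with d_N₂/d_NO₂ = √(M_NO₂/M_N₂) (Graham's law). Here √(M_NO₂/M_N₂) = √(46.01/28.02) = 1.281.
With d_N₂ + d_NO₂ = 96.3 cm, d_NO₂ = 96.3/(1 + 1.281) = 42.21 cm.
d_N₂ = 96.3 − 42.21 = 54.1 cm.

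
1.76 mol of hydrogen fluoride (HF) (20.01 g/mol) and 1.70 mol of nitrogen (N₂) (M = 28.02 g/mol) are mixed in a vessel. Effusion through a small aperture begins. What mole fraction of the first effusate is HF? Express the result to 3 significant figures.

0.551

Rate_i ∝ x_i/√M_i (Graham's law weighted by mole fraction), so the effusate composition follows n_i/√M_i.
x_HF(eff) = (n_HF/√M_HF) / (n_HF/√M_HF + n_N₂/√M_N₂)
= (1.76/√20.01) / (1.76/√20.01 + 1.70/√28.02) = 0.3934/(0.3934 + 0.3212) = 0.551.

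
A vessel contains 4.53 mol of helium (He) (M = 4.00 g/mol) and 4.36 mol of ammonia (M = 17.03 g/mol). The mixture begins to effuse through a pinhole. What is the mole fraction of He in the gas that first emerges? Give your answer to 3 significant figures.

0.682

The effusion rate of species i is ∝ p_i/√M_i ∝ n_i/√M_i.
Mole fraction of He in the effusate = (n_He/√M_He) / (n_He/√M_He + n_NH₃/√M_NH₃)
= (4.53/√4.00) / (4.53/√4.00 + 4.36/√17.03) = 2.265/(2.265 + 1.057) = 0.682.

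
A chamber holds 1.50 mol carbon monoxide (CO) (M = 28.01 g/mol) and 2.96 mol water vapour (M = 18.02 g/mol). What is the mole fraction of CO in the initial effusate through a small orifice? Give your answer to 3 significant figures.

0.289

Each component's effusion rate ∝ (its partial pressure)·(1/√M) ∝ n_i/√M_i.
Mole fraction of CO in the effusate = (n_CO/√M_CO) / (n_CO/√M_CO + n_H₂O/√M_H₂O)
= (1.50/√28.01) / (1.50/√28.01 + 2.96/√18.02) = 0.2834/(0.2834 + 0.6973) = 0.289.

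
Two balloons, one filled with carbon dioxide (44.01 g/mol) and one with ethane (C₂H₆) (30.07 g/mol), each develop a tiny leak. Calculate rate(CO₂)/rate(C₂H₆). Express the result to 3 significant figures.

0.827

Using Graham's law: rate_CO₂/rate_C₂H₆ = √(M_C₂H₆/M_CO₂) = √(30.07/44.01) = √0.6833 = 0.827.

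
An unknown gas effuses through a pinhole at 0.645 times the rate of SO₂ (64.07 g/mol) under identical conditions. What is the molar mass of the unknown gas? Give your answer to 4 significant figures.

154.0 g/mol

Graham's law gives rate_X/rate_SO₂ = √(M_SO₂/M_X).
0.645 = √(64.07/M_X)
M_X = 64.07 / 0.645² = 64.07 / 0.4160 = 154.0 g/mol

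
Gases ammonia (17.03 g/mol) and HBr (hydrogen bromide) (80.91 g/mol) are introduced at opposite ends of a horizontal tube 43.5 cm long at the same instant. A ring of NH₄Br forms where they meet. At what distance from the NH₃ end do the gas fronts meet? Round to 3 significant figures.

The fronts meet when d_NH₃ + d_HBr = L with d_NH₃/d_HBr = √(M_HBr/M_NH₃) (Graham's law). Here √(M_HBr/M_NH₃) = √(80.91/17.03) = 2.180.
With d_NH₃ + d_HBr = 43.5 cm, d_HBr = 43.5/(1 + 2.180) = 13.68 cm.
d_NH₃ = 43.5 − 13.68 = 29.8 cm.

29.8 cm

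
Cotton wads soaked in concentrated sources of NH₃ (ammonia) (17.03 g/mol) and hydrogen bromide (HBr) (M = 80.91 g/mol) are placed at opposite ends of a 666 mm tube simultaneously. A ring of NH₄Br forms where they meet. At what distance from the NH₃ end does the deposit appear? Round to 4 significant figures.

Graham's law gives d_NH₃/d_HBr = rate_NH₃/rate_HBr = √(M_HBr/M_NH₃) = √(80.91/17.03) = 2.180.
With d_NH₃ + d_HBr = 666 mm, d_HBr = 666/(1 + 2.180) = 209.5 mm.
d_NH₃ = 666 − 209.5 = 456.5 mm.

456.5 mm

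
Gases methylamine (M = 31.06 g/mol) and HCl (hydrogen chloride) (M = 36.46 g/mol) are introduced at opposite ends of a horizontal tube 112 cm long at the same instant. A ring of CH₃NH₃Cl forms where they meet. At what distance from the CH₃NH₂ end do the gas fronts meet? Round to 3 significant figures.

58.2 cm

Distances travelled in equal time are proportional to diffusion rates, so d_CH₃NH₂/d_HCl = √(M_HCl/M_CH₃NH₂) = √(36.46/31.06) = 1.083.
With d_CH₃NH₂ + d_HCl = 112 cm, d_HCl = 112/(1 + 1.083) = 53.76 cm.
d_CH₃NH₂ = 112 − 53.76 = 58.2 cm.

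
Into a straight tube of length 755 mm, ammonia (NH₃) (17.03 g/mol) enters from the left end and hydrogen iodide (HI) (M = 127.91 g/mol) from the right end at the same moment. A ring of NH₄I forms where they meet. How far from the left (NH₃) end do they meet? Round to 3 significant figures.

553 mm

Distances travelled in equal time are proportional to diffusion rates, so d_NH₃/d_HI = √(M_HI/M_NH₃) = √(127.91/17.03) = 2.741.
With d_NH₃ + d_HI = 755 mm, d_HI = 755/(1 + 2.741) = 201.8 mm.
d_NH₃ = 755 − 201.8 = 553 mm.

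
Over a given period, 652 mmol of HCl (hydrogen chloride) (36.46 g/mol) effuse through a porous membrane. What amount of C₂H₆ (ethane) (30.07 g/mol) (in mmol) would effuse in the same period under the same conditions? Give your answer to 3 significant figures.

Using Graham's law: rate_C₂H₆/rate_HCl = √(M_HCl/M_C₂H₆) = √(36.46/30.07) = √1.213 = 1.101.
So the amount for C₂H₆ is 652 × 1.101 = 718 mmol.

718 mmol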